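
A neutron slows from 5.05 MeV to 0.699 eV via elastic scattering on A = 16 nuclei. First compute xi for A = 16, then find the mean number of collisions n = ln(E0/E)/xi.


xi = 1 + (A-1)^2/(2A)*ln((A-1)/(A+1)) = 0.1199467 (for A = 16)
n = ln(E0/E) / xi
n = ln(5.05e6 / 0.699) / 0.1199467
n = ln(7.224607e+06) / 0.1199467 = 131.67

131.67


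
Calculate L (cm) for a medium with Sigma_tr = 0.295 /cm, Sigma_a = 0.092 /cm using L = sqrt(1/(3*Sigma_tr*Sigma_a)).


D = 1 / (3 * Sigma_tr) = 1 / (3 * 0.295) = 1.129944 cm
L = sqrt(D / Sigma_a)
L = sqrt(1.129944 / 0.092)
L = 3.5046 cm

3.5046


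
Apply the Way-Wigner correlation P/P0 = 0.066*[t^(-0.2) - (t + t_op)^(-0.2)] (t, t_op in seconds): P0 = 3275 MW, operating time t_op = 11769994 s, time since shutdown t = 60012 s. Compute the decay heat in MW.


P/P0 = 0.066 * [t^(-0.2) - (t + t_op)^(-0.2)]
P/P0 = 0.066 * [60012^(-0.2) - (60012 + 11769994)^(-0.2)]
P/P0 = 0.066 * [0.1107522 - 0.03849488] = 0.004768983
P = 3275 * 0.004768983 = 15.618 MW

15.618


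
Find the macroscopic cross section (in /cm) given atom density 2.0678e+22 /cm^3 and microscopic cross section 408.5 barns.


Sigma = N * sigma_barns * 1e-24
Sigma = 2.0678e+22 * 408.5 * 1e-24
Sigma = 8.4470 /cm

8.4470


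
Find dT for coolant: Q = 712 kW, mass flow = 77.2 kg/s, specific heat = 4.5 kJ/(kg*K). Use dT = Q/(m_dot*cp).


dT = Q / (m_dot * cp)
dT = 712 / (77.2 * 4.5)
dT = 2.0495 C

2.0495


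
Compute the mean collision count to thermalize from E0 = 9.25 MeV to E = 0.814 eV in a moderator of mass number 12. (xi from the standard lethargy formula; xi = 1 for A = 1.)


xi = 1 + (A-1)^2/(2A)*ln((A-1)/(A+1)) = 0.1577690 (for A = 12)
n = ln(E0/E) / xi
n = ln(9.25e6 / 0.814) / 0.1577690
n = ln(1.136364e+07) / 0.1577690 = 102.97

102.97


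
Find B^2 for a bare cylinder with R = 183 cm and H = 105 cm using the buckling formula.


B^2 = (2.405/R)^2 + (pi/H)^2
B^2 = (2.405/183)^2 + (pi/105)^2
B^2 = 0.0010679 /cm^2

0.0010679


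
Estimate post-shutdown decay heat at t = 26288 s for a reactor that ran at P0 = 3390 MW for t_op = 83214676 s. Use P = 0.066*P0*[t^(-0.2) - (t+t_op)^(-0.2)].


P/P0 = 0.066 * [t^(-0.2) - (t + t_op)^(-0.2)]
P/P0 = 0.066 * [26288^(-0.2) - (26288 + 83214676)^(-0.2)]
P/P0 = 0.066 * [0.1306317 - 0.02605749] = 0.006901898
P = 3390 * 0.006901898 = 23.397 MW

23.397


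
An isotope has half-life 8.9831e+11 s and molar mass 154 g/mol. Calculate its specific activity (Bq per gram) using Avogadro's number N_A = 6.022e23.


lambda = ln(2) / t_half = ln(2) / 8.9831e+11 = 7.716125e-13 /s
SA = lambda * N_A / M
SA = 7.716125e-13 * 6.022e23 / 154
SA = 3.0173e+09 Bq/g

3.0173e+09


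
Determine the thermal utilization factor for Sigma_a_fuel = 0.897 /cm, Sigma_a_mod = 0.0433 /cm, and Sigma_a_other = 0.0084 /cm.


f = Sigma_a_fuel / (Sigma_a_fuel + Sigma_a_mod + Sigma_a_other)
f = 0.897 / (0.897 + 0.0433 + 0.0084)
f = 0.94550

0.94550


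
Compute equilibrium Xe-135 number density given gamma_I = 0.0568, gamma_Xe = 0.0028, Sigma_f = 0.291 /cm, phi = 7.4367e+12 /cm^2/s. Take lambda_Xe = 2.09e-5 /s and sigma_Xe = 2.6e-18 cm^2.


Xe_eq = (gamma_I + gamma_Xe) * Sigma_f * phi / (lambda_Xe + sigma_Xe * phi)
Numerator = (0.0568 + 0.0028) * 0.291 * 7.4367e+12 = 1.289792e+11
Denominator = 2.09e-5 + 2.6e-18 * 7.4367e+12 = 4.023542e-05
Xe_eq = 1.289792e+11 / 4.023542e-05 = 3.2056e+15 /cm^3

3.2056e+15


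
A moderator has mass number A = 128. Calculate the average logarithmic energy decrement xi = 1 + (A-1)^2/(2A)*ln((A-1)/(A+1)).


xi = 1 + (A-1)^2/(2A) * ln((A-1)/(A+1))
xi = 1 + (128-1)^2/(2*128) * ln((128-1)/(128 +1))
xi = 0.015544

0.015544


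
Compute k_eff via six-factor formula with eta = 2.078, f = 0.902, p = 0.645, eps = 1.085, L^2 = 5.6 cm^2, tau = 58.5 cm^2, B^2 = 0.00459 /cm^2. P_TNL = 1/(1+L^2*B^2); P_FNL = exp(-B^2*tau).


k_inf = eta*f*p*eps = 2.078*0.902*0.645*1.085 = 1.311721
P_TNL = 1/(1 + L^2*B^2) = 1/(1 + 5.6*0.00459) = 0.9749401
P_FNL = exp(-B^2*tau) = exp(-0.00459*58.5) = 0.7645140
k_eff = k_inf * P_TNL * P_FNL = 1.311721 * 0.9749401 * 0.7645140
k_eff = 0.97770

0.97770


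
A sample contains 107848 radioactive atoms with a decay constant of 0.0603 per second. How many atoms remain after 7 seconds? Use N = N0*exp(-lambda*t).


N = N0 * exp(-lambda * t)
N = 107848 * exp(-0.0603 * 7)
N = 70713

70713


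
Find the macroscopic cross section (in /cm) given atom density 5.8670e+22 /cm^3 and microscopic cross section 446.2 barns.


Sigma = N * sigma_barns * 1e-24
Sigma = 5.8670e+22 * 446.2 * 1e-24
Sigma = 26.179 /cm

26.179


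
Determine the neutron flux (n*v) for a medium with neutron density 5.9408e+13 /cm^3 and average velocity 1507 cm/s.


phi = n * v
phi = 5.9408e+13 * 1507
phi = 8.9528e+16 /cm^2/s

8.9528e+16


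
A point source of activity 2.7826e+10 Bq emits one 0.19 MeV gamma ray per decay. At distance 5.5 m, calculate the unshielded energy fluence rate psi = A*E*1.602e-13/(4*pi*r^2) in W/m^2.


psi = A * E * 1.602e-13 / (4*pi*r^2)
psi = 2.7826e+10 * 0.19 * 1.602e-13 / (4*pi*5.5^2)
psi = 2.2281e-06 W/m^2

2.2281e-06


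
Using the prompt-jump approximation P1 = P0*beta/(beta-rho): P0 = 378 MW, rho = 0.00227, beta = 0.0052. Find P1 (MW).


P1/P0 = beta / (beta - rho)
P1/P0 = 0.0052 / (0.0052 - 0.00227) = 1.774744
P1 = 378 * 1.774744 = 670.85 MW

670.85


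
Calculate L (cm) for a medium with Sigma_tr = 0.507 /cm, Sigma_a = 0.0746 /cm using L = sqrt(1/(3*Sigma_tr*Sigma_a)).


D = 1 / (3 * Sigma_tr) = 1 / (3 * 0.507) = 0.6574622 cm
L = sqrt(D / Sigma_a)
L = sqrt(0.6574622 / 0.0746)
L = 2.9687 cm

2.9687


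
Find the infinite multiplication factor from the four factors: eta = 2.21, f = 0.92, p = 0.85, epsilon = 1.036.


k_inf = eta * f * p * epsilon
k_inf = 2.21 * 0.92 * 0.85 * 1.036
k_inf = 1.7904

1.7904


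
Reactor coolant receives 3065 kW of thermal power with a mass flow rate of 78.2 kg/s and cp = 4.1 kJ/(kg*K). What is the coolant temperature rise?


dT = Q / (m_dot * cp)
dT = 3065 / (78.2 * 4.1)
dT = 9.5596 C

9.5596


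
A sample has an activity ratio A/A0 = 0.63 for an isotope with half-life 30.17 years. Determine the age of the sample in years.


lambda = ln(2) / t_half = ln(2) / 30.17 = 0.02297472 /yr
t = -ln(A/A0) / lambda
t = -ln(0.63) / 0.02297472
t = 20.111 yr

20.111


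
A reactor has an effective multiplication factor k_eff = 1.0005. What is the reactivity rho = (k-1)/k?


rho = (k_eff - 1) / k_eff
rho = (1.0005 - 1) / 1.0005
rho = 4.9975e-04

4.9975e-04


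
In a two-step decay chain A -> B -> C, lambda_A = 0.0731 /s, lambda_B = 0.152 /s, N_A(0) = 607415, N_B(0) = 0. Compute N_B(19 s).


N_B(t) = lambda_A * N_A0 / (lambda_B - lambda_A) * [exp(-lambda_A*t) - exp(-lambda_B*t)]
exp(-0.0731*19) = 0.2493494; exp(-0.152*19) = 0.05568748
N_B = 0.0731 * 607415 / (0.152 - 0.0731) * (0.2493494 - 0.05568748)
N_B = 108986

108986


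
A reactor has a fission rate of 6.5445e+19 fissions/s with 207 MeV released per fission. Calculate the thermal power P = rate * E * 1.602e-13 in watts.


P = fission_rate * E_MeV * 1.602e-13
P = 6.5445e+19 * 207 * 1.602e-13
P = 2.1702e+09 W

2.1702e+09


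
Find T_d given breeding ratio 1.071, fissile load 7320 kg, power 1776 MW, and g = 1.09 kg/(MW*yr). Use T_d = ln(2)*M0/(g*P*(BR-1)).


Breeding gain G = BR - 1 = 1.071 - 1 = 0.071
Fissile production rate = g * P * G = 1.09 * 1776 * 0.071 = 137.44464 kg/yr
T_d = ln(2) * M0 / (g * P * G)
T_d = ln(2) * 7320 / 137.44464 = 36.915 yr

36.915


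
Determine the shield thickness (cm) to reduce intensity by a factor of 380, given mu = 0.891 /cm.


x = ln(factor) / mu
x = ln(380) / 0.891
x = 6.6669 cm

6.6669


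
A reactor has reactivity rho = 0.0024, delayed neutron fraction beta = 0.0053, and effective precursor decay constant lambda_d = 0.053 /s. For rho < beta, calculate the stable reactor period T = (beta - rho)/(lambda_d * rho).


T = (beta - rho) / (lambda_d * rho)
T = (0.0053 - 0.0024) / (0.053 * 0.0024)
T = 22.799 s

22.799


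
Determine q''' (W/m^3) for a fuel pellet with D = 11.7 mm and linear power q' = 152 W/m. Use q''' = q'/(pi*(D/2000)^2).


r = D / 2 / 1000 = 11.7 / 2 / 1000 = 0.00585 m
q''' = q' / (pi * r^2)
q''' = 152 / (pi * 0.00585^2)
q''' = 1.4138e+06 W/m^3

1.4138e+06


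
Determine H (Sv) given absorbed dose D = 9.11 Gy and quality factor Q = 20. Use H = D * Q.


H = D * Q
H = 9.11 * 20
H = 182.20 Sv

182.20


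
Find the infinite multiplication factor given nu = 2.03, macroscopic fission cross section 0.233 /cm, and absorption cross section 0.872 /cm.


k_inf = nu * Sigma_f / Sigma_a
k_inf = 2.03 * 0.233 / 0.872
k_inf = 0.54242

0.54242


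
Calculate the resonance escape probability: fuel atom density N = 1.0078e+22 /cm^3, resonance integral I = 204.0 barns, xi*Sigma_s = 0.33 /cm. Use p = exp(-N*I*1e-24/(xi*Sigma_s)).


p = exp(-N * I * 1e-24 / (xi*Sigma_s))
p = exp(-1.0078e+22 * 204.0 * 1e-24 / 0.33)
p = 0.0019694

0.0019694


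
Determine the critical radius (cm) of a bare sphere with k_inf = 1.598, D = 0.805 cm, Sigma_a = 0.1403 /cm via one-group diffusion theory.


L^2 = D / Sigma_a = 0.805 / 0.1403 = 5.737705 cm^2
B_m^2 = (k_inf - 1) / L^2 = (1.598 - 1) / 5.737705 = 0.1042229 /cm^2
For a bare sphere: B_g = pi/R, so R_c = pi / sqrt(B_m^2)
R_c = pi / sqrt(0.1042229) = 9.7312 cm

9.7312


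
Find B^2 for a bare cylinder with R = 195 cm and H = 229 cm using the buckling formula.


B^2 = (2.405/R)^2 + (pi/H)^2
B^2 = (2.405/195)^2 + (pi/229)^2
B^2 = 3.4032e-04 /cm^2

3.4032e-04


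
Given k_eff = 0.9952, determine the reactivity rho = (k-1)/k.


rho = (k_eff - 1) / k_eff
rho = (0.9952 - 1) / 0.9952
rho = -0.0048232

-0.0048232


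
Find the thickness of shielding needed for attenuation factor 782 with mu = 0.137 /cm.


x = ln(factor) / mu
x = ln(782) / 0.137
x = 48.627 cm

48.627


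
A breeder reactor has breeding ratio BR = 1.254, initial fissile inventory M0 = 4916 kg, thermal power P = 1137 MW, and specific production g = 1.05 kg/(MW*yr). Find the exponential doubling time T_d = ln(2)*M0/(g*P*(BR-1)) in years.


Breeding gain G = BR - 1 = 1.254 - 1 = 0.254
Fissile production rate = g * P * G = 1.05 * 1137 * 0.254 = 303.2379 kg/yr
T_d = ln(2) * M0 / (g * P * G)
T_d = ln(2) * 4916 / 303.2379 = 11.237 yr

11.237


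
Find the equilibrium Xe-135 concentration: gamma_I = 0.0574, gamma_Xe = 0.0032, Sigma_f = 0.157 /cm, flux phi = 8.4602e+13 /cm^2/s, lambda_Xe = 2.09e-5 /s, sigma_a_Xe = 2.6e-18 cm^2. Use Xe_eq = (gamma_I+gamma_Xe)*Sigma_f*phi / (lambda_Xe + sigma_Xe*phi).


Xe_eq = (gamma_I + gamma_Xe) * Sigma_f * phi / (lambda_Xe + sigma_Xe * phi)
Numerator = (0.0574 + 0.0032) * 0.157 * 8.4602e+13 = 8.049203e+11
Denominator = 2.09e-5 + 2.6e-18 * 8.4602e+13 = 2.408652e-04
Xe_eq = 8.049203e+11 / 2.408652e-04 = 3.3418e+15 /cm^3

3.3418e+15


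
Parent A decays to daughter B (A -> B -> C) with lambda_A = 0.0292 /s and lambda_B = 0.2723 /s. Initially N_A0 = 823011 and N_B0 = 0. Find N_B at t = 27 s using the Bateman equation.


N_B(t) = lambda_A * N_A0 / (lambda_B - lambda_A) * [exp(-lambda_A*t) - exp(-lambda_B*t)]
exp(-0.0292*27) = 0.4545715; exp(-0.2723*27) = 6.412443e-04
N_B = 0.0292 * 823011 / (0.2723 - 0.0292) * (0.4545715 - 6.412443e-04)
N_B = 44874

44874


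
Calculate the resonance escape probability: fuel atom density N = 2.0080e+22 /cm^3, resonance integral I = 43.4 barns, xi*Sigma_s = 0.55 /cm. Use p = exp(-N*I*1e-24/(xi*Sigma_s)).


p = exp(-N * I * 1e-24 / (xi*Sigma_s))
p = exp(-2.0080e+22 * 43.4 * 1e-24 / 0.55)
p = 0.20505

0.20505


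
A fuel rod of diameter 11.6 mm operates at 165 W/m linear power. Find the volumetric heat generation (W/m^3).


r = D / 2 / 1000 = 11.6 / 2 / 1000 = 0.0058 m
q''' = q' / (pi * r^2)
q''' = 165 / (pi * 0.0058^2)
q''' = 1.5613e+06 W/m^3

1.5613e+06


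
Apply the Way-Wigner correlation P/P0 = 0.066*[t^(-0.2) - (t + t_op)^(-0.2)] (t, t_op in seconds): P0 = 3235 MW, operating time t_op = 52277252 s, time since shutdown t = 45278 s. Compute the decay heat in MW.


P/P0 = 0.066 * [t^(-0.2) - (t + t_op)^(-0.2)]
P/P0 = 0.066 * [45278^(-0.2) - (45278 + 52277252)^(-0.2)]
P/P0 = 0.066 * [0.1171717 - 0.02859317] = 0.005846183
P = 3235 * 0.005846183 = 18.912 MW

18.912


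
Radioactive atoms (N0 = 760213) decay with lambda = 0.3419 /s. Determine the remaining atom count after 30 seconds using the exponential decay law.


N = N0 * exp(-lambda * t)
N = 760213 * exp(-0.3419 * 30)
N = 26.692

26.692


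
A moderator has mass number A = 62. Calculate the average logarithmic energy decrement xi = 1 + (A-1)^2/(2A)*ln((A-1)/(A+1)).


xi = 1 + (A-1)^2/(2A) * ln((A-1)/(A+1))
xi = 1 + (62-1)^2/(2*62) * ln((62-1)/(62 +1))
xi = 0.031914

0.031914


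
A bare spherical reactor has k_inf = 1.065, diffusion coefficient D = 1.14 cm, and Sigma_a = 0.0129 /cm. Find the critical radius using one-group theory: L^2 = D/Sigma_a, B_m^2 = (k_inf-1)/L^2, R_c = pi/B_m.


L^2 = D / Sigma_a = 1.14 / 0.0129 = 88.37209 cm^2
B_m^2 = (k_inf - 1) / L^2 = (1.065 - 1) / 88.37209 = 7.355263e-04 /cm^2
For a bare sphere: B_g = pi/R, so R_c = pi / sqrt(B_m^2)
R_c = pi / sqrt(7.355263e-04) = 115.84 cm

115.84


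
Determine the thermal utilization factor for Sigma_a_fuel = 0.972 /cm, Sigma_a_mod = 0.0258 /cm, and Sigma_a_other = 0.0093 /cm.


f = Sigma_a_fuel / (Sigma_a_fuel + Sigma_a_mod + Sigma_a_other)
f = 0.972 / (0.972 + 0.0258 + 0.0093)
f = 0.96515

0.96515


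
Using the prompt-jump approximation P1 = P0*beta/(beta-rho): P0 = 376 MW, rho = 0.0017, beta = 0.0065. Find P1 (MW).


P1/P0 = beta / (beta - rho)
P1/P0 = 0.0065 / (0.0065 - 0.0017) = 1.354167
P1 = 376 * 1.354167 = 509.17 MW

509.17


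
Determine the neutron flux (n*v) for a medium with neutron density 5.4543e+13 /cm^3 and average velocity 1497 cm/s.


phi = n * v
phi = 5.4543e+13 * 1497
phi = 8.1651e+16 /cm^2/s

8.1651e+16


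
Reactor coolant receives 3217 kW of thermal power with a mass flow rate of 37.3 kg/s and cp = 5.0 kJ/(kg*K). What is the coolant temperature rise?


dT = Q / (m_dot * cp)
dT = 3217 / (37.3 * 5.0)
dT = 17.249 C

17.249


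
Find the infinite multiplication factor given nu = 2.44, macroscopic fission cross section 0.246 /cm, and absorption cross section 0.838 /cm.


k_inf = nu * Sigma_f / Sigma_a
k_inf = 2.44 * 0.246 / 0.838
k_inf = 0.71628

0.71628


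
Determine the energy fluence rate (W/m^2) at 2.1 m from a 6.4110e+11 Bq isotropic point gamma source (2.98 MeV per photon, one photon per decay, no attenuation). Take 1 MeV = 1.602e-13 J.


psi = A * E * 1.602e-13 / (4*pi*r^2)
psi = 6.4110e+11 * 2.98 * 1.602e-13 / (4*pi*2.1^2)
psi = 0.0055228 W/m^2

0.0055228


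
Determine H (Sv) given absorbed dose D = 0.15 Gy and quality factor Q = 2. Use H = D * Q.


H = D * Q
H = 0.15 * 2
H = 0.30000 Sv

0.30000


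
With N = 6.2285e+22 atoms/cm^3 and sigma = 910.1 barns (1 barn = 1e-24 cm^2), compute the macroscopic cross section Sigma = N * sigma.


Sigma = N * sigma_barns * 1e-24
Sigma = 6.2285e+22 * 910.1 * 1e-24
Sigma = 56.686 /cm

56.686


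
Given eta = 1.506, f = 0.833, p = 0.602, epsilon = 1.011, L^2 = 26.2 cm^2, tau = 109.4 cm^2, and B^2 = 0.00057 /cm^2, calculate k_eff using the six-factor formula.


k_inf = eta*f*p*eps = 1.506*0.833*0.602*1.011 = 0.7635151
P_TNL = 1/(1 + L^2*B^2) = 1/(1 + 26.2*0.00057) = 0.9852857
P_FNL = exp(-B^2*tau) = exp(-0.00057*109.4) = 0.9395465
k_eff = k_inf * P_TNL * P_FNL = 0.7635151 * 0.9852857 * 0.9395465
k_eff = 0.70680

0.70680


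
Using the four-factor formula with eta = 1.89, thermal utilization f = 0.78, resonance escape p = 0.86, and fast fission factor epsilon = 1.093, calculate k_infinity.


k_inf = eta * f * p * epsilon
k_inf = 1.89 * 0.78 * 0.86 * 1.093
k_inf = 1.3857

1.3857


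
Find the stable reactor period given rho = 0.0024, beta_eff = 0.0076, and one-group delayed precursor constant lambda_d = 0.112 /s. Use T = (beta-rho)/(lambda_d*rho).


T = (beta - rho) / (lambda_d * rho)
T = (0.0076 - 0.0024) / (0.112 * 0.0024)
T = 19.345 s

19.345


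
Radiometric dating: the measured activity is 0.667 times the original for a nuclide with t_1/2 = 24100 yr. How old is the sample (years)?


lambda = ln(2) / t_half = ln(2) / 24100 = 2.876129e-05 /yr
t = -ln(A/A0) / lambda
t = -ln(0.667) / 2.876129e-05
t = 14080 yr

14080


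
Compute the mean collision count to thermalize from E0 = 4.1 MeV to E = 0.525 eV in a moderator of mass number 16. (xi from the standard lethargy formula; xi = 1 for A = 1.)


xi = 1 + (A-1)^2/(2A)*ln((A-1)/(A+1)) = 0.1199467 (for A = 16)
n = ln(E0/E) / xi
n = ln(4.1e6 / 0.525) / 0.1199467
n = ln(7.809524e+06) / 0.1199467 = 132.32

132.32


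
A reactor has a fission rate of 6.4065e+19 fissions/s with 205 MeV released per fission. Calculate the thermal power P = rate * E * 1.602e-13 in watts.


P = fission_rate * E_MeV * 1.602e-13
P = 6.4065e+19 * 205 * 1.602e-13
P = 2.1040e+09 W

2.1040e+09


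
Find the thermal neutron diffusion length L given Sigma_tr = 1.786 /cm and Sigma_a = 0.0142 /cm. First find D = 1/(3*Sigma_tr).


D = 1 / (3 * Sigma_tr) = 1 / (3 * 1.786) = 0.1866368 cm
L = sqrt(D / Sigma_a)
L = sqrt(0.1866368 / 0.0142)
L = 3.6254 cm

3.6254


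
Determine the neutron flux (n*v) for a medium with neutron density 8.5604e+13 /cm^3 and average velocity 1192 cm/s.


phi = n * v
phi = 8.5604e+13 * 1192
phi = 1.0204e+17 /cm^2/s

1.0204e+17


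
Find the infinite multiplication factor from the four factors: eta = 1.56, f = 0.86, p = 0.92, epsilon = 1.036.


k_inf = eta * f * p * epsilon
k_inf = 1.56 * 0.86 * 0.92 * 1.036
k_inf = 1.2787

1.2787


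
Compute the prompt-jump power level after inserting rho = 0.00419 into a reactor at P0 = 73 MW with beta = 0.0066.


P1/P0 = beta / (beta - rho)
P1/P0 = 0.0066 / (0.0066 - 0.00419) = 2.738589
P1 = 73 * 2.738589 = 199.92 MW

199.92


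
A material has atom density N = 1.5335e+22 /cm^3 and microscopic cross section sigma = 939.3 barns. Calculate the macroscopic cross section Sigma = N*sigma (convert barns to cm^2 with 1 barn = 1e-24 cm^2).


Sigma = N * sigma_barns * 1e-24
Sigma = 1.5335e+22 * 939.3 * 1e-24
Sigma = 14.404 /cm

14.404


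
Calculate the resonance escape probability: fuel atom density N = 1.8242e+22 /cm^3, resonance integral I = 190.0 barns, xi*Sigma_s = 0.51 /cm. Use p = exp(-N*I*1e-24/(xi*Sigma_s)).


p = exp(-N * I * 1e-24 / (xi*Sigma_s))
p = exp(-1.8242e+22 * 190.0 * 1e-24 / 0.51)
p = 0.0011182

0.0011182


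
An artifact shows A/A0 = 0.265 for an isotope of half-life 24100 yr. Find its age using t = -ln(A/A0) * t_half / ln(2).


lambda = ln(2) / t_half = ln(2) / 24100 = 2.876129e-05 /yr
t = -ln(A/A0) / lambda
t = -ln(0.265) / 2.876129e-05
t = 46174 yr

46174


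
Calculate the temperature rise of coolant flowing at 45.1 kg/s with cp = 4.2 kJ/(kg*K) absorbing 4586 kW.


dT = Q / (m_dot * cp)
dT = 4586 / (45.1 * 4.2)
dT = 24.211 C

24.211


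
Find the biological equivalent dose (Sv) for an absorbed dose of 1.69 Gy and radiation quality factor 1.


H = D * Q
H = 1.69 * 1
H = 1.6900 Sv

1.6900


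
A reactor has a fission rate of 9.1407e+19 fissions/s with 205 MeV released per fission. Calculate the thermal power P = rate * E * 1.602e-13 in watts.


P = fission_rate * E_MeV * 1.602e-13
P = 9.1407e+19 * 205 * 1.602e-13
P = 3.0019e+09 W

3.0019e+09


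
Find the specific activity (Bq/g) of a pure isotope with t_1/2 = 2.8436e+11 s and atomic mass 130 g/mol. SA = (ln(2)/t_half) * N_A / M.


lambda = ln(2) / t_half = ln(2) / 2.8436e+11 = 2.437569e-12 /s
SA = lambda * N_A / M
SA = 2.437569e-12 * 6.022e23 / 130
SA = 1.1292e+10 Bq/g

1.1292e+10


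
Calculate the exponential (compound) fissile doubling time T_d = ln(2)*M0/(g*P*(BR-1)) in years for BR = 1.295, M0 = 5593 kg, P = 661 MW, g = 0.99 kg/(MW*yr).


Breeding gain G = BR - 1 = 1.295 - 1 = 0.295
Fissile production rate = g * P * G = 0.99 * 661 * 0.295 = 193.04505 kg/yr
T_d = ln(2) * M0 / (g * P * G)
T_d = ln(2) * 5593 / 193.04505 = 20.082 yr

20.082


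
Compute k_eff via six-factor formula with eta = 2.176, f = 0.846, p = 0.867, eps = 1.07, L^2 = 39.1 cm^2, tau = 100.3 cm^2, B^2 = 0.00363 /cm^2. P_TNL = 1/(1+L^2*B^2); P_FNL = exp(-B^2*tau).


k_inf = eta*f*p*eps = 2.176*0.846*0.867*1.07 = 1.707781
P_TNL = 1/(1 + L^2*B^2) = 1/(1 + 39.1*0.00363) = 0.8757081
P_FNL = exp(-B^2*tau) = exp(-0.00363*100.3) = 0.6948294
k_eff = k_inf * P_TNL * P_FNL = 1.707781 * 0.8757081 * 0.6948294
k_eff = 1.0391

1.0391


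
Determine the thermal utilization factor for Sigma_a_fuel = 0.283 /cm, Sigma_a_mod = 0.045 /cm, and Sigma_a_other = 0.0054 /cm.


f = Sigma_a_fuel / (Sigma_a_fuel + Sigma_a_mod + Sigma_a_other)
f = 0.283 / (0.283 + 0.045 + 0.0054)
f = 0.84883

0.84883


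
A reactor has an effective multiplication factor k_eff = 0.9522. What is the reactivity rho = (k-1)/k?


rho = (k_eff - 1) / k_eff
rho = (0.9522 - 1) / 0.9522
rho = -0.050200

-0.050200


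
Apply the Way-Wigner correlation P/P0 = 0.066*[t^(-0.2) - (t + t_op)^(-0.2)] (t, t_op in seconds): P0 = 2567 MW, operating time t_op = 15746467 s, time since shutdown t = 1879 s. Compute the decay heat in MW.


P/P0 = 0.066 * [t^(-0.2) - (t + t_op)^(-0.2)]
P/P0 = 0.066 * [1879^(-0.2) - (1879 + 15746467)^(-0.2)]
P/P0 = 0.066 * [0.2214189 - 0.03635407] = 0.01221428
P = 2567 * 0.01221428 = 31.354 MW

31.354


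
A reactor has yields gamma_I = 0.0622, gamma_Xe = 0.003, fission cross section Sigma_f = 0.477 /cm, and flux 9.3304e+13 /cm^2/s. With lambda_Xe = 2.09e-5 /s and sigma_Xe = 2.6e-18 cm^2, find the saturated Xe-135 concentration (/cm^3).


Xe_eq = (gamma_I + gamma_Xe) * Sigma_f * phi / (lambda_Xe + sigma_Xe * phi)
Numerator = (0.0622 + 0.003) * 0.477 * 9.3304e+13 = 2.901792e+12
Denominator = 2.09e-5 + 2.6e-18 * 9.3304e+13 = 2.634904e-04
Xe_eq = 2.901792e+12 / 2.634904e-04 = 1.1013e+16 /cm^3

1.1013e+16


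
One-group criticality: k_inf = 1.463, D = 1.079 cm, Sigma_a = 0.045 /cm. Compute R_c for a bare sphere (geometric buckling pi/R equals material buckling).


L^2 = D / Sigma_a = 1.079 / 0.045 = 23.97778 cm^2
B_m^2 = (k_inf - 1) / L^2 = (1.463 - 1) / 23.97778 = 0.01930954 /cm^2
For a bare sphere: B_g = pi/R, so R_c = pi / sqrt(B_m^2)
R_c = pi / sqrt(0.01930954) = 22.608 cm

22.608


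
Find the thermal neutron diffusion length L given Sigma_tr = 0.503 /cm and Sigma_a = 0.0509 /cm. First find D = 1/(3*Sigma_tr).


D = 1 / (3 * Sigma_tr) = 1 / (3 * 0.503) = 0.6626905 cm
L = sqrt(D / Sigma_a)
L = sqrt(0.6626905 / 0.0509)
L = 3.6082 cm

3.6082


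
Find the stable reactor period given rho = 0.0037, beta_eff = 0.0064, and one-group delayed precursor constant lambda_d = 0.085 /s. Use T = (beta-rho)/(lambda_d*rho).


T = (beta - rho) / (lambda_d * rho)
T = (0.0064 - 0.0037) / (0.085 * 0.0037)
T = 8.5851 s

8.5851


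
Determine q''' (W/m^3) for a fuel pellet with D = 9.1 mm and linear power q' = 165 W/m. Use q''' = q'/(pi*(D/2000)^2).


r = D / 2 / 1000 = 9.1 / 2 / 1000 = 0.00455 m
q''' = q' / (pi * r^2)
q''' = 165 / (pi * 0.00455^2)
q''' = 2.5369e+06 W/m^3

2.5369e+06


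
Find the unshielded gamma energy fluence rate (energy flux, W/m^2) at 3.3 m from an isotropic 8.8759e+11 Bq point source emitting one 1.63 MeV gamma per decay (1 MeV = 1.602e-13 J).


psi = A * E * 1.602e-13 / (4*pi*r^2)
psi = 8.8759e+11 * 1.63 * 1.602e-13 / (4*pi*3.3^2)
psi = 0.0016937 W/m^2

0.0016937


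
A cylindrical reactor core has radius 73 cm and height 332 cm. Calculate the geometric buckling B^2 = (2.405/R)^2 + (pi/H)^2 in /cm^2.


B^2 = (2.405/R)^2 + (pi/H)^2
B^2 = (2.405/73)^2 + (pi/332)^2
B^2 = 0.0011749 /cm^2

0.0011749


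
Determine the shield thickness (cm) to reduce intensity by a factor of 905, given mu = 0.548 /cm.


x = ln(factor) / mu
x = ln(905) / 0.548
x = 12.423 cm

12.423


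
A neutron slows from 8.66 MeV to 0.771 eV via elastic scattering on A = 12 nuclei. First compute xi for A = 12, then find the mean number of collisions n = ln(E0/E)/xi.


xi = 1 + (A-1)^2/(2A)*ln((A-1)/(A+1)) = 0.1577690 (for A = 12)
n = ln(E0/E) / xi
n = ln(8.66e6 / 0.771) / 0.1577690
n = ln(1.123217e+07) / 0.1577690 = 102.90

102.90


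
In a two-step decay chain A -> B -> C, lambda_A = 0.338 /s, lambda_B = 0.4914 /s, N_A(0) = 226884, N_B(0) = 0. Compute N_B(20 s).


N_B(t) = lambda_A * N_A0 / (lambda_B - lambda_A) * [exp(-lambda_A*t) - exp(-lambda_B*t)]
exp(-0.338*20) = 0.001159229; exp(-0.4914*20) = 5.392049e-05
N_B = 0.338 * 226884 / (0.4914 - 0.338) * (0.001159229 - 5.392049e-05)
N_B = 552.56

552.56


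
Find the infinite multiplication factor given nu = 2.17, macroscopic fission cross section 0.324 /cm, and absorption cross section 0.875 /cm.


k_inf = nu * Sigma_f / Sigma_a
k_inf = 2.17 * 0.324 / 0.875
k_inf = 0.80352

0.80352


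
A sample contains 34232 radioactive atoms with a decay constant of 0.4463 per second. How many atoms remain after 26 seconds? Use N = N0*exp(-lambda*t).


N = N0 * exp(-lambda * t)
N = 34232 * exp(-0.4463 * 26)
N = 0.31258

0.31258


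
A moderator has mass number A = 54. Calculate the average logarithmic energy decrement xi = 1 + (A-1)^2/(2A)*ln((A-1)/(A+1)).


xi = 1 + (A-1)^2/(2A) * ln((A-1)/(A+1))
xi = 1 + (54-1)^2/(2*54) * ln((54-1)/(54 +1))
xi = 0.036584

0.036584


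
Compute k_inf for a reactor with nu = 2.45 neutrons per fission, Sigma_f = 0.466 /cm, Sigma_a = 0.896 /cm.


k_inf = nu * Sigma_f / Sigma_a
k_inf = 2.45 * 0.466 / 0.896
k_inf = 1.2742

1.2742


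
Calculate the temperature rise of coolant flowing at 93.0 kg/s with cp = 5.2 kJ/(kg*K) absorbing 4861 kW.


dT = Q / (m_dot * cp)
dT = 4861 / (93.0 * 5.2)
dT = 10.052 C

10.052


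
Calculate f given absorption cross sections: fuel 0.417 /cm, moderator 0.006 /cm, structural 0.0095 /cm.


f = Sigma_a_fuel / (Sigma_a_fuel + Sigma_a_mod + Sigma_a_other)
f = 0.417 / (0.417 + 0.006 + 0.0095)
f = 0.96416

0.96416


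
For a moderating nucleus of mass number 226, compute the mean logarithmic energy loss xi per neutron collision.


xi = 1 + (A-1)^2/(2A) * ln((A-1)/(A+1))
xi = 1 + (226-1)^2/(2*226) * ln((226-1)/(226 +1))
xi = 0.0088235

0.0088235


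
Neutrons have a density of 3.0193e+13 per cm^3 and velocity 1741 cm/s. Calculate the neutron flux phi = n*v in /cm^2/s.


phi = n * v
phi = 3.0193e+13 * 1741
phi = 5.2566e+16 /cm^2/s

5.2566e+16


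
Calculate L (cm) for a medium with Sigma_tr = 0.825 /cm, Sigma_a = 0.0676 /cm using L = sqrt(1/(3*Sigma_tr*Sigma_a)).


D = 1 / (3 * Sigma_tr) = 1 / (3 * 0.825) = 0.4040404 cm
L = sqrt(D / Sigma_a)
L = sqrt(0.4040404 / 0.0676)
L = 2.4448 cm

2.4448


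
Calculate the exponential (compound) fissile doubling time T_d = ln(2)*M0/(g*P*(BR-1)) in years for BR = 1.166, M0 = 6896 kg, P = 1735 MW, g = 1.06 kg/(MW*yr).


Breeding gain G = BR - 1 = 1.166 - 1 = 0.166
Fissile production rate = g * P * G = 1.06 * 1735 * 0.166 = 305.2906 kg/yr
T_d = ln(2) * M0 / (g * P * G)
T_d = ln(2) * 6896 / 305.2906 = 15.657 yr

15.657


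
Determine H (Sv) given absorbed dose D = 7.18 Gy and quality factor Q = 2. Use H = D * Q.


H = D * Q
H = 7.18 * 2
H = 14.360 Sv

14.360


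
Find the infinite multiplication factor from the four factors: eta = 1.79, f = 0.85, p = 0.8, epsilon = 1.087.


k_inf = eta * f * p * epsilon
k_inf = 1.79 * 0.85 * 0.8 * 1.087
k_inf = 1.3231

1.3231


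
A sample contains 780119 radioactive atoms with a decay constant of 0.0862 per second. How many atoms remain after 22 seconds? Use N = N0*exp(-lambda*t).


N = N0 * exp(-lambda * t)
N = 780119 * exp(-0.0862 * 22)
N = 117102

117102


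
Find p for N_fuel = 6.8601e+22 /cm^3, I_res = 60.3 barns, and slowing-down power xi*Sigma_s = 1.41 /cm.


p = exp(-N * I * 1e-24 / (xi*Sigma_s))
p = exp(-6.8601e+22 * 60.3 * 1e-24 / 1.41)
p = 0.053195

0.053195


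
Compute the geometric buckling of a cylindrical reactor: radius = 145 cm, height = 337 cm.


B^2 = (2.405/R)^2 + (pi/H)^2
B^2 = (2.405/145)^2 + (pi/337)^2
B^2 = 3.6201e-04 /cm^2

3.6201e-04


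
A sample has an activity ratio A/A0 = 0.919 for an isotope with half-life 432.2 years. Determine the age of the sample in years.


lambda = ln(2) / t_half = ln(2) / 432.2 = 0.001603765 /yr
t = -ln(A/A0) / lambda
t = -ln(0.919) / 0.001603765
t = 52.669 yr

52.669


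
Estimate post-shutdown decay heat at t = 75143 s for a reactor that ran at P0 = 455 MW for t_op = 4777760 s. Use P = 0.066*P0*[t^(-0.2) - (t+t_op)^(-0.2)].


P/P0 = 0.066 * [t^(-0.2) - (t + t_op)^(-0.2)]
P/P0 = 0.066 * [75143^(-0.2) - (75143 + 4777760)^(-0.2)]
P/P0 = 0.066 * [0.1058820 - 0.04600443] = 0.003951920
P = 455 * 0.003951920 = 1.7981 MW

1.7981


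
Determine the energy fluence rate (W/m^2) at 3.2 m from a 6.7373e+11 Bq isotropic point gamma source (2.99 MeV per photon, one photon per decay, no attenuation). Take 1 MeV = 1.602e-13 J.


psi = A * E * 1.602e-13 / (4*pi*r^2)
psi = 6.7373e+11 * 2.99 * 1.602e-13 / (4*pi*3.2^2)
psi = 0.0025079 W/m^2

0.0025079


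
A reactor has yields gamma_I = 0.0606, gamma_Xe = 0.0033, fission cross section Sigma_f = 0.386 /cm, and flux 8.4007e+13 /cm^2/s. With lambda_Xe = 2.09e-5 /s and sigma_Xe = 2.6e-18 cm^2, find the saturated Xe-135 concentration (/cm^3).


Xe_eq = (gamma_I + gamma_Xe) * Sigma_f * phi / (lambda_Xe + sigma_Xe * phi)
Numerator = (0.0606 + 0.0033) * 0.386 * 8.4007e+13 = 2.072066e+12
Denominator = 2.09e-5 + 2.6e-18 * 8.4007e+13 = 2.393182e-04
Xe_eq = 2.072066e+12 / 2.393182e-04 = 8.6582e+15 /cm^3

8.6582e+15


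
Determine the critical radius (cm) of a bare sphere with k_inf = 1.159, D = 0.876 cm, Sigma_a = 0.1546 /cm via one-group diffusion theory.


L^2 = D / Sigma_a = 0.876 / 0.1546 = 5.666235 cm^2
B_m^2 = (k_inf - 1) / L^2 = (1.159 - 1) / 5.666235 = 0.02806096 /cm^2
For a bare sphere: B_g = pi/R, so R_c = pi / sqrt(B_m^2)
R_c = pi / sqrt(0.02806096) = 18.754 cm

18.754


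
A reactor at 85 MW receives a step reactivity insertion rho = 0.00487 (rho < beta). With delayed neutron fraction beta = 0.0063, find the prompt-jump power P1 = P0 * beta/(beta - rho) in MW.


P1/P0 = beta / (beta - rho)
P1/P0 = 0.0063 / (0.0063 - 0.00487) = 4.405594
P1 = 85 * 4.405594 = 374.48 MW

374.48


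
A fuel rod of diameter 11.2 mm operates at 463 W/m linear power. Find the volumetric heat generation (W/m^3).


r = D / 2 / 1000 = 11.2 / 2 / 1000 = 0.0056 m
q''' = q' / (pi * r^2)
q''' = 463 / (pi * 0.0056^2)
q''' = 4.6995e+06 W/m^3

4.6995e+06


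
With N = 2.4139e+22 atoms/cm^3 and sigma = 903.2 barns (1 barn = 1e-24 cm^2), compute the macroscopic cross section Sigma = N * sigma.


Sigma = N * sigma_barns * 1e-24
Sigma = 2.4139e+22 * 903.2 * 1e-24
Sigma = 21.802 /cm

21.802


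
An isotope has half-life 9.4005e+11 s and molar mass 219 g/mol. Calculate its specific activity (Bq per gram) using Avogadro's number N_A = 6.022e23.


lambda = ln(2) / t_half = ln(2) / 9.4005e+11 = 7.373514e-13 /s
SA = lambda * N_A / M
SA = 7.373514e-13 * 6.022e23 / 219
SA = 2.0275e+09 Bq/g

2.0275e+09


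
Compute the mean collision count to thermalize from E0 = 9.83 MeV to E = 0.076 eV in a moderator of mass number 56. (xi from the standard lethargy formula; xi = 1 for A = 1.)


xi = 1 + (A-1)^2/(2A)*ln((A-1)/(A+1)) = 0.03529286 (for A = 56)
n = ln(E0/E) / xi
n = ln(9.83e6 / 0.076) / 0.03529286
n = ln(1.293421e+08) / 0.03529286 = 529.23

529.23


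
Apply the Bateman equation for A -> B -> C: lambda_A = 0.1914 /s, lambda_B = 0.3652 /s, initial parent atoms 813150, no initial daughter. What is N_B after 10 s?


N_B(t) = lambda_A * N_A0 / (lambda_B - lambda_A) * [exp(-lambda_A*t) - exp(-lambda_B*t)]
exp(-0.1914*10) = 0.1474892; exp(-0.3652*10) = 0.02593920
N_B = 0.1914 * 813150 / (0.3652 - 0.1914) * (0.1474892 - 0.02593920)
N_B = 108847

108847


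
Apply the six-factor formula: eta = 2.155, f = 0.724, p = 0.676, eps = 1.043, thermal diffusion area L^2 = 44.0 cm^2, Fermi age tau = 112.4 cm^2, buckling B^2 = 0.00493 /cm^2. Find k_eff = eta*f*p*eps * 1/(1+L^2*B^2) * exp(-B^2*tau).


k_inf = eta*f*p*eps = 2.155*0.724*0.676*1.043 = 1.100061
P_TNL = 1/(1 + L^2*B^2) = 1/(1 + 44.0*0.00493) = 0.8217467
P_FNL = exp(-B^2*tau) = exp(-0.00493*112.4) = 0.5745708
k_eff = k_inf * P_TNL * P_FNL = 1.100061 * 0.8217467 * 0.5745708
k_eff = 0.51940

0.51940


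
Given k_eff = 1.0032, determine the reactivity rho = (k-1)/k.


rho = (k_eff - 1) / k_eff
rho = (1.0032 - 1) / 1.0032
rho = 0.0031898

0.0031898


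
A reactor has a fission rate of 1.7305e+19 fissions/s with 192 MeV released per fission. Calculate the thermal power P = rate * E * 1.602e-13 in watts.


P = fission_rate * E_MeV * 1.602e-13
P = 1.7305e+19 * 192 * 1.602e-13
P = 5.3227e+08 W

5.3227e+08


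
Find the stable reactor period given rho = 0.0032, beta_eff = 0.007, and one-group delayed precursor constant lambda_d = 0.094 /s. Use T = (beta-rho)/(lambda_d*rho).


T = (beta - rho) / (lambda_d * rho)
T = (0.007 - 0.0032) / (0.094 * 0.0032)
T = 12.633 s

12.633


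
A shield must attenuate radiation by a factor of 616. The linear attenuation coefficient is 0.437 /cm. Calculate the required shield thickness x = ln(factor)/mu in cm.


x = ln(factor) / mu
x = ln(616) / 0.437
x = 14.699 cm

14.699


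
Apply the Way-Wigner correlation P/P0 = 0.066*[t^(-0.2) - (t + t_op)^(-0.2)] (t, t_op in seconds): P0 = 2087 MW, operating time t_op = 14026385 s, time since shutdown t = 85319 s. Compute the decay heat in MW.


P/P0 = 0.066 * [t^(-0.2) - (t + t_op)^(-0.2)]
P/P0 = 0.066 * [85319^(-0.2) - (85319 + 14026385)^(-0.2)]
P/P0 = 0.066 * [0.1032264 - 0.03716072] = 0.004360335
P = 2087 * 0.004360335 = 9.1000 MW

9.1000


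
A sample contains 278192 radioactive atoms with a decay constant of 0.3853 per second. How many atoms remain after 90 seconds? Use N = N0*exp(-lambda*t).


N = N0 * exp(-lambda * t)
N = 278192 * exp(-0.3853 * 90)
N = 2.4228e-10

2.4228e-10


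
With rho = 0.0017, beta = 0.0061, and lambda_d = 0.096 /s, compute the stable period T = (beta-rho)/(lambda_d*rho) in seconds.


T = (beta - rho) / (lambda_d * rho)
T = (0.0061 - 0.0017) / (0.096 * 0.0017)
T = 26.961 s

26.961


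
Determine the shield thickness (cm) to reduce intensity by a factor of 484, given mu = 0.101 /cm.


x = ln(factor) / mu
x = ln(484) / 0.101
x = 61.209 cm

61.209


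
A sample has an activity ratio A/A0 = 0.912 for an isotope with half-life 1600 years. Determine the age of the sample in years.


lambda = ln(2) / t_half = ln(2) / 1600 = 4.332170e-04 /yr
t = -ln(A/A0) / lambda
t = -ln(0.912) / 4.332170e-04
t = 212.63 yr

212.63


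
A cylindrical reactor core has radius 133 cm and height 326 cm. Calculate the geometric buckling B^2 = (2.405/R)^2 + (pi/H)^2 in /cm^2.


B^2 = (2.405/R)^2 + (pi/H)^2
B^2 = (2.405/133)^2 + (pi/326)^2
B^2 = 4.1985e-04 /cm^2

4.1985e-04


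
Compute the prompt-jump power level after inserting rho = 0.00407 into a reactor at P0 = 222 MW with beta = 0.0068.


P1/P0 = beta / (beta - rho)
P1/P0 = 0.0068 / (0.0068 - 0.00407) = 2.490842
P1 = 222 * 2.490842 = 552.97 MW

552.97


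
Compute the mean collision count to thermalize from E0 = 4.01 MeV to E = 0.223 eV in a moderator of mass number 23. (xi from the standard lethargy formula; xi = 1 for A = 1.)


xi = 1 + (A-1)^2/(2A)*ln((A-1)/(A+1)) = 0.08448899 (for A = 23)
n = ln(E0/E) / xi
n = ln(4.01e6 / 0.223) / 0.08448899
n = ln(1.798206e+07) / 0.08448899 = 197.72

197.72


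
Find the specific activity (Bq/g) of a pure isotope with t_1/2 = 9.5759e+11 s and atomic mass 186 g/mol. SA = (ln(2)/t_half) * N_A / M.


lambda = ln(2) / t_half = ln(2) / 9.5759e+11 = 7.238455e-13 /s
SA = lambda * N_A / M
SA = 7.238455e-13 * 6.022e23 / 186
SA = 2.3435e+09 Bq/g

2.3435e+09


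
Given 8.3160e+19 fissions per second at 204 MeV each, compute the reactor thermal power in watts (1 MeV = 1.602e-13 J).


P = fission_rate * E_MeV * 1.602e-13
P = 8.3160e+19 * 204 * 1.602e-13
P = 2.7177e+09 W

2.7177e+09


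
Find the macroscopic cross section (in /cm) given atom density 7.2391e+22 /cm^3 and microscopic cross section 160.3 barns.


Sigma = N * sigma_barns * 1e-24
Sigma = 7.2391e+22 * 160.3 * 1e-24
Sigma = 11.604 /cm

11.604


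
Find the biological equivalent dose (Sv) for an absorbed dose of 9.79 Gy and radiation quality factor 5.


H = D * Q
H = 9.79 * 5
H = 48.950 Sv

48.950


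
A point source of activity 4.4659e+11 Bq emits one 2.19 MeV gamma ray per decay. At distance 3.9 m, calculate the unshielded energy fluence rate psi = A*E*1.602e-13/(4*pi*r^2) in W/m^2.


psi = A * E * 1.602e-13 / (4*pi*r^2)
psi = 4.4659e+11 * 2.19 * 1.602e-13 / (4*pi*3.9^2)
psi = 8.1974e-04 W/m^2

8.1974e-04


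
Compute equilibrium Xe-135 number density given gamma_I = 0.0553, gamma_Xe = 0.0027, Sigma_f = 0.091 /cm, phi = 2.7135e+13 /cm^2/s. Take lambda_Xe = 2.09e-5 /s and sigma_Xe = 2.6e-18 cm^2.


Xe_eq = (gamma_I + gamma_Xe) * Sigma_f * phi / (lambda_Xe + sigma_Xe * phi)
Numerator = (0.0553 + 0.0027) * 0.091 * 2.7135e+13 = 1.432185e+11
Denominator = 2.09e-5 + 2.6e-18 * 2.7135e+13 = 9.145100e-05
Xe_eq = 1.432185e+11 / 9.145100e-05 = 1.5661e+15 /cm^3

1.5661e+15


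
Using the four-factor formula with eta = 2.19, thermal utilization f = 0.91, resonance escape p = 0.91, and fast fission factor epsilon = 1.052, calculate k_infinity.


k_inf = eta * f * p * epsilon
k_inf = 2.19 * 0.91 * 0.91 * 1.052
k_inf = 1.9078

1.9078


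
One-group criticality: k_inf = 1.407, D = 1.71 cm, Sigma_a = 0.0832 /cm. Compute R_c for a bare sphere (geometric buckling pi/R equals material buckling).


L^2 = D / Sigma_a = 1.71 / 0.0832 = 20.55288 cm^2
B_m^2 = (k_inf - 1) / L^2 = (1.407 - 1) / 20.55288 = 0.01980258 /cm^2
For a bare sphere: B_g = pi/R, so R_c = pi / sqrt(B_m^2)
R_c = pi / sqrt(0.01980258) = 22.325 cm

22.325


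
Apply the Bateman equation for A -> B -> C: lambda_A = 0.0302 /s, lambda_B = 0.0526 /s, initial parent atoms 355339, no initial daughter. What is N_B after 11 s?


N_B(t) = lambda_A * N_A0 / (lambda_B - lambda_A) * [exp(-lambda_A*t) - exp(-lambda_B*t)]
exp(-0.0302*11) = 0.7173438; exp(-0.0526*11) = 0.5606828
N_B = 0.0302 * 355339 / (0.0526 - 0.0302) * (0.7173438 - 0.5606828)
N_B = 75052

75052


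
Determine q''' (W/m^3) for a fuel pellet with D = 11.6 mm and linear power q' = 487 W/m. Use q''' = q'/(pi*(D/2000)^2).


r = D / 2 / 1000 = 11.6 / 2 / 1000 = 0.0058 m
q''' = q' / (pi * r^2)
q''' = 487 / (pi * 0.0058^2)
q''' = 4.6081e+06 W/m^3

4.6081e+06


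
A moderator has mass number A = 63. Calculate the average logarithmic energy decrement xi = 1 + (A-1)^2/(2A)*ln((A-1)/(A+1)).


xi = 1 + (A-1)^2/(2A) * ln((A-1)/(A+1))
xi = 1 + (63-1)^2/(2*63) * ln((63-1)/(63 +1))
xi = 0.031413

0.031413


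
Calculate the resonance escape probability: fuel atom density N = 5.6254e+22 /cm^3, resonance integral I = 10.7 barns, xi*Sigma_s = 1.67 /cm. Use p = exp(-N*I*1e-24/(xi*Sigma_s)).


p = exp(-N * I * 1e-24 / (xi*Sigma_s))
p = exp(-5.6254e+22 * 10.7 * 1e-24 / 1.67)
p = 0.69738

0.69738


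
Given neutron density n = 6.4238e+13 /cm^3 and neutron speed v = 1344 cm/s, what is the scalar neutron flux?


phi = n * v
phi = 6.4238e+13 * 1344
phi = 8.6336e+16 /cm^2/s

8.6336e+16


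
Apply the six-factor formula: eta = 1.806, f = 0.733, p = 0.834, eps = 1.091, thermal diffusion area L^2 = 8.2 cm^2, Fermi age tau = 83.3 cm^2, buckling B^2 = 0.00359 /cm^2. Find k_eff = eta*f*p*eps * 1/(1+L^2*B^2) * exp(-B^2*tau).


k_inf = eta*f*p*eps = 1.806*0.733*0.834*1.091 = 1.204516
P_TNL = 1/(1 + L^2*B^2) = 1/(1 + 8.2*0.00359) = 0.9714038
P_FNL = exp(-B^2*tau) = exp(-0.00359*83.3) = 0.7415246
k_eff = k_inf * P_TNL * P_FNL = 1.204516 * 0.9714038 * 0.7415246
k_eff = 0.86764

0.86764


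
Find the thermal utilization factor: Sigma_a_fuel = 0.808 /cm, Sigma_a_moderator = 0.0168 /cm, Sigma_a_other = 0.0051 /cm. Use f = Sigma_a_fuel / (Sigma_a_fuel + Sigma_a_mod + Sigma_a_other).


f = Sigma_a_fuel / (Sigma_a_fuel + Sigma_a_mod + Sigma_a_other)
f = 0.808 / (0.808 + 0.0168 + 0.0051)
f = 0.97361

0.97361
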